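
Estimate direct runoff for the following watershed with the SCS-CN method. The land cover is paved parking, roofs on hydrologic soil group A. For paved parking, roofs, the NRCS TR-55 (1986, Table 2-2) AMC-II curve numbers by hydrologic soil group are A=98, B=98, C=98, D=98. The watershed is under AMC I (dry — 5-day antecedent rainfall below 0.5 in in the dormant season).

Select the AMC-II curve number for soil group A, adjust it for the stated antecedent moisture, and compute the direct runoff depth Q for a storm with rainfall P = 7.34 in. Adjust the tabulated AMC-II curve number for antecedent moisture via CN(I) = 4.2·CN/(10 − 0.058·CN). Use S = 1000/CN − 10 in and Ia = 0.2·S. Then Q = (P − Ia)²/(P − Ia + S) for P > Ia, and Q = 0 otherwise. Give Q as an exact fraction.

NRCS table: paved parking, roofs, soil group A → CN(II) = 98
Adjust CN=98 to AMC I: 4.2·98/(10 − 0.058·98) → (2058/5) ÷ (1079/250) = 102900/1079 ≈ 95.366
Retention S: 1000/CN − 10 with CN=95.366 → S = 500/1029 ≈ 0.486 in
Ia = 0.2S: 0.2·0.486 = 0.097 in (exactly 100/1029)
P − Ia = 7.340 − 0.097 = 372643/51450 ≈ 7.243 in (> 0, runoff occurs)
Runoff Q = (P−Ia)²/(P−Ia+S) = (7.243)²/(7.243+0.486) = 138862805449/20458732350 ≈ 6.787 in

Q = 138862805449/20458732350 in ≈ 6.787 in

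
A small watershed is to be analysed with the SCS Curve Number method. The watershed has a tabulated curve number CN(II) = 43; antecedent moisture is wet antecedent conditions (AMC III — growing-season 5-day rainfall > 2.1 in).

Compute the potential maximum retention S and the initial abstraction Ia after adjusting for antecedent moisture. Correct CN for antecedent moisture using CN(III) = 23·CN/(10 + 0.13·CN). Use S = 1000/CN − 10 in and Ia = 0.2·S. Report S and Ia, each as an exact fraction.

S = 5700/989 in ≈ 5.763 in; Ia = 1140/989 in ≈ 1.153 in

Wet (AMC III): CN(III) = 23·43/(10 + 0.13·43) = 989/(1559/100) = 98900/1559 ≈ 63.438
Retention S: 1000/CN − 10 with CN=63.438 → S = 5700/989 ≈ 5.763 in
Initial abstraction Ia = S/5 = (5700/989)/5 = 1140/989 ≈ 1.153 in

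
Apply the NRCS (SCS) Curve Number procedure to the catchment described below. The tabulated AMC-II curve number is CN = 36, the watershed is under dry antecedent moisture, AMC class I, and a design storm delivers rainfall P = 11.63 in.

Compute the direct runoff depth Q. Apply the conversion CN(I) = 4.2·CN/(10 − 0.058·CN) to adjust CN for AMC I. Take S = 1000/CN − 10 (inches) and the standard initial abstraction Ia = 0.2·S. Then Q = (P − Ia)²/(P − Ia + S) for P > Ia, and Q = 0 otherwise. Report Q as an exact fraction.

Dry (AMC I): CN(I) = 4.2·36/(10 − 0.058·36) = (756/5)/(989/125) = 18900/989 ≈ 19.110
Retention S: 1000/CN − 10 with CN=19.110 → S = 8000/189 ≈ 42.328 in
Ia = 0.2·(8000/189) = 1600/189 in ≈ 8.466 in
P − Ia = 11.630 − 8.466 = 59807/18900 ≈ 3.164 in (> 0, runoff occurs)
Q: (59807/18900)² ÷ (859807/18900) = 3576877249/16250352300 in (≈ 0.220 in)

Q = 3576877249/16250352300 in ≈ 0.220 in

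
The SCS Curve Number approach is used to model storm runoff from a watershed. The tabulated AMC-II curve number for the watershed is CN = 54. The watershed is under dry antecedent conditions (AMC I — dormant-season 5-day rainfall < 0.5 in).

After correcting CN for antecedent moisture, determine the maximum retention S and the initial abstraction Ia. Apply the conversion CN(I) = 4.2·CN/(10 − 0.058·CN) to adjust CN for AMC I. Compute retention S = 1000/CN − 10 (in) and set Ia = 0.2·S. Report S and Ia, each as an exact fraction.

Adjust CN=54 to AMC I: 4.2·54/(10 − 0.058·54) → (1134/5) ÷ (1717/250) = 56700/1717 ≈ 33.023
S = 1000/(56700/1717) − 10 = 11500/567 in ≈ 20.282 in
Ia = 0.2S: 0.2·20.282 = 4.056 in (exactly 2300/567)

S = 11500/567 in ≈ 20.282 in; Ia = 2300/567 in ≈ 4.056 in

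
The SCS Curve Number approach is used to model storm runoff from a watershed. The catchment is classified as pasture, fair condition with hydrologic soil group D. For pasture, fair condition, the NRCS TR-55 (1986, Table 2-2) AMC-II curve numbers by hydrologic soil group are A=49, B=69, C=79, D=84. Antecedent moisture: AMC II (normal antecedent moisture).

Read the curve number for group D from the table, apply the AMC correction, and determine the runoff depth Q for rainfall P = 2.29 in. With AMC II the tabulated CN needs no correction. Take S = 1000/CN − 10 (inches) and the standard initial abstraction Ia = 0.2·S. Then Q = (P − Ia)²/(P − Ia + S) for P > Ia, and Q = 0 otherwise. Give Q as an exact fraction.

Q = 16072081/16818900 in ≈ 0.956 in

NRCS table: pasture, fair condition, soil group D → CN(II) = 84
CN(II) = 84; AMC II needs no correction.
Retention S: 1000/CN − 10 with CN=84.000 → S = 40/21 ≈ 1.905 in
Ia = 0.2S: 0.2·1.905 = 0.381 in (exactly 8/21)
P − Ia = 2.290 − 0.381 = 4009/2100 ≈ 1.909 in (> 0, runoff occurs)
Q = (4009/2100)²/((4009/2100) + 40/21) = (16072081/4410000)/(8009/2100) = 16072081/16818900 in ≈ 0.956 in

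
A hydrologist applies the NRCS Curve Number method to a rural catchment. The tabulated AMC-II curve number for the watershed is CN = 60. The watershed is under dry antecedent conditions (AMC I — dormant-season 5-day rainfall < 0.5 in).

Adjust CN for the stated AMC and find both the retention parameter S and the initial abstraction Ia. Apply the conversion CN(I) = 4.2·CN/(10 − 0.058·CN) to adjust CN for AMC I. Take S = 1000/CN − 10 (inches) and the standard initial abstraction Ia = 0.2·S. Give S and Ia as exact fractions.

S = 1000/63 in ≈ 15.873 in; Ia = 200/63 in ≈ 3.175 in

Adjust CN=60 to AMC I: 4.2·60/(10 − 0.058·60) → 252 ÷ (163/25) = 6300/163 ≈ 38.650
Retention S: 1000/CN − 10 with CN=38.650 → S = 1000/63 ≈ 15.873 in
Ia = 0.2S: 0.2·15.873 = 3.175 in (exactly 200/63)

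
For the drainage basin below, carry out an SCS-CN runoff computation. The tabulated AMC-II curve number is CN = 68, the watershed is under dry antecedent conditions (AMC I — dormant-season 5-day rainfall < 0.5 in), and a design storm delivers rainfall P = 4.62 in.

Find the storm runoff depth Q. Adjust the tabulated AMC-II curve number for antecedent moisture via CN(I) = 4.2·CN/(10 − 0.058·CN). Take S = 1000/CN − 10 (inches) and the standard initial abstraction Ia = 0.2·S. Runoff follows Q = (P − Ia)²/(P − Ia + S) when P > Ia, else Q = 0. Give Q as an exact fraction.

Dry (AMC I): CN(I) = 4.2·68/(10 − 0.058·68) = (1428/5)/(757/125) = 35700/757 ≈ 47.160
Retention S: 1000/CN − 10 with CN=47.160 → S = 4000/357 ≈ 11.204 in
Ia = 0.2S: 0.2·11.204 = 2.241 in (exactly 800/357)
Excess rainfall: 4.620 − 2.241 = 2.379 in; P > Ia so Q > 0
Q: (42467/17850)² ÷ (242467/17850) = 1803446089/4328035950 in (≈ 0.417 in)

Q = 1803446089/4328035950 in ≈ 0.417 in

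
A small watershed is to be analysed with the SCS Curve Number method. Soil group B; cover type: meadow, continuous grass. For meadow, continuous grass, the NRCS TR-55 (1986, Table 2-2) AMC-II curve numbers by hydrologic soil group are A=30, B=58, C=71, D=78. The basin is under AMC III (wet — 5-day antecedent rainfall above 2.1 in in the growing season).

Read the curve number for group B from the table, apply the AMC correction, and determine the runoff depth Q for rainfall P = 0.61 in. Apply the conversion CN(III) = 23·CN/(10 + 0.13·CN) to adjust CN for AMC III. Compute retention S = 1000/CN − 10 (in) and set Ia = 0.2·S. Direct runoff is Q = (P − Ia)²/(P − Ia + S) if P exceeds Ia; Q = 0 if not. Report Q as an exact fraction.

Q = 0 in ≈ 0.000 in

NRCS table: meadow, continuous grass, soil group B → CN(II) = 58
CN(III) from CN(II)=58: (23·58)/(10 + 0.13·58) = 66700/877 ≈ 76.055
Max retention: S = 1000/(66700/877) − 10 = 2100/667 in (≈ 3.148 in)
Ia = 0.2·(2100/667) = 420/667 in ≈ 0.630 in
P = 0.610 ≤ Ia = 0.630 in: entire storm abstracted, Q = 0.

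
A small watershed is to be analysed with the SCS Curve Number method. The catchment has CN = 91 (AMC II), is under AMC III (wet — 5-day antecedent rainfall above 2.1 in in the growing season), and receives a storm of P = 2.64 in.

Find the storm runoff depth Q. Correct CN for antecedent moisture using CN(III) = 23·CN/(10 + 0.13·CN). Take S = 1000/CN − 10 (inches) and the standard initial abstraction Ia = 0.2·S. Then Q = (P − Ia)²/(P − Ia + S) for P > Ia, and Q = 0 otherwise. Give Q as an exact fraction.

Wet (AMC III): CN(III) = 23·91/(10 + 0.13·91) = 2093/(2183/100) = 209300/2183 ≈ 95.877
Retention S: 1000/CN − 10 with CN=95.877 → S = 900/2093 ≈ 0.430 in
Initial abstraction Ia = S/5 = (900/2093)/5 = 180/2093 ≈ 0.086 in
Since P=2.640 > Ia=0.086: effective rainfall P−Ia = 133638/52325 in
Runoff Q = (P−Ia)²/(P−Ia+S) = (2.554)²/(2.554+0.430) = 2976519174/1361653475 ≈ 2.186 in

Q = 2976519174/1361653475 in ≈ 2.186 in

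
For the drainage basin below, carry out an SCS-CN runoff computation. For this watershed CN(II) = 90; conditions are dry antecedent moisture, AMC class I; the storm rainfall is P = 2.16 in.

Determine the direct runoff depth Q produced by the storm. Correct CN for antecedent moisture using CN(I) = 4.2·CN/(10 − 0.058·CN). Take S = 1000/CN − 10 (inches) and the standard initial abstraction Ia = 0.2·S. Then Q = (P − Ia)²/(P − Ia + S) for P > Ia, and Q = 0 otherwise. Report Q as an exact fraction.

Q = 29691218/47736675 in ≈ 0.622 in

Dry (AMC I): CN(I) = 4.2·90/(10 − 0.058·90) = 378/(239/50) = 18900/239 ≈ 79.079
Retention S: 1000/CN − 10 with CN=79.079 → S = 500/189 ≈ 2.646 in
Initial abstraction Ia = S/5 = (500/189)/5 = 100/189 ≈ 0.529 in
Since P=2.160 > Ia=0.529: effective rainfall P−Ia = 7706/4725 in
Runoff Q = (P−Ia)²/(P−Ia+S) = (1.631)²/(1.631+2.646) = 29691218/47736675 ≈ 0.622 in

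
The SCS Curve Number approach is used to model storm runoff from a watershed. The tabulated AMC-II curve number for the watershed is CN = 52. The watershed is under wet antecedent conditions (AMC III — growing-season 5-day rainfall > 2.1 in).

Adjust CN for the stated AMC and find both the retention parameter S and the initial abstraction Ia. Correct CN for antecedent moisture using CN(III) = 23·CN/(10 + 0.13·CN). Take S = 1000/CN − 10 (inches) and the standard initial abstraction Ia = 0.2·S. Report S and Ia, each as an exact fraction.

S = 1200/299 in ≈ 4.013 in; Ia = 240/299 in ≈ 0.803 in

CN(III) from CN(II)=52: (23·52)/(10 + 0.13·52) = 29900/419 ≈ 71.360
S = 1000/(29900/419) − 10 = 1200/299 in ≈ 4.013 in
Ia = 0.2S: 0.2·4.013 = 0.803 in (exactly 240/299)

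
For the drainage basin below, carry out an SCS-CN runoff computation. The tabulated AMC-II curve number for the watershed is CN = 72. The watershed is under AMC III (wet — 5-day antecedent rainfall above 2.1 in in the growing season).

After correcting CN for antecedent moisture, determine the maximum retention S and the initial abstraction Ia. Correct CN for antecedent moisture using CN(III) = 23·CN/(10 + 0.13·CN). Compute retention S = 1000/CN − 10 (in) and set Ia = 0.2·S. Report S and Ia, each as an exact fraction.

Adjust CN=72 to AMC III: 23·72/(10 + 0.13·72) → 1656 ÷ (484/25) = 10350/121 ≈ 85.537
Retention S: 1000/CN − 10 with CN=85.537 → S = 350/207 ≈ 1.691 in
Initial abstraction Ia = S/5 = (350/207)/5 = 70/207 ≈ 0.338 in

S = 350/207 in ≈ 1.691 in; Ia = 70/207 in ≈ 0.338 in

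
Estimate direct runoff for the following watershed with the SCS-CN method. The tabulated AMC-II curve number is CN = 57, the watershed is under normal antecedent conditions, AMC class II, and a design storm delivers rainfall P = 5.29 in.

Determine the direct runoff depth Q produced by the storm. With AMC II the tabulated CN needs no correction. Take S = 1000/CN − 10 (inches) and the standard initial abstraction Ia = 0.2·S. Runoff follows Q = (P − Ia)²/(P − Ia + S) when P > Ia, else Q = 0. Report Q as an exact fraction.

Q = 464531809/367952100 in ≈ 1.262 in

AMC II — tabulated CN = 57 applies directly.
Retention S: 1000/CN − 10 with CN=57.000 → S = 430/57 ≈ 7.544 in
Ia = 0.2·(430/57) = 86/57 in ≈ 1.509 in
Excess rainfall: 5.290 − 1.509 = 3.781 in; P > Ia so Q > 0
Q: (21553/5700)² ÷ (64553/5700) = 464531809/367952100 in (≈ 1.262 in)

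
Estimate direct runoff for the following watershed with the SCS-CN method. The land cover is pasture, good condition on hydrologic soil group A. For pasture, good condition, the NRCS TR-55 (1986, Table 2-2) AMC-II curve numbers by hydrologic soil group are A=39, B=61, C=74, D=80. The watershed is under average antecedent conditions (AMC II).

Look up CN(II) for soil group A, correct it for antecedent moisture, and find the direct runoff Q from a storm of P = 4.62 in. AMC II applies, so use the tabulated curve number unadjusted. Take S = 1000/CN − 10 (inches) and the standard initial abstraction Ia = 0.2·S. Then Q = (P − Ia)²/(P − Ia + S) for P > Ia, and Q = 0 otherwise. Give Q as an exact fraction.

NRCS table: pasture, good condition, soil group A → CN(II) = 39
CN(II) = 39; AMC II needs no correction.
Retention S: 1000/CN − 10 with CN=39.000 → S = 610/39 ≈ 15.641 in
Ia = 0.2·(610/39) = 122/39 in ≈ 3.128 in
Excess rainfall: 4.620 − 3.128 = 1.492 in; P > Ia so Q > 0
Runoff Q = (P−Ia)²/(P−Ia+S) = (1.492)²/(1.492+15.641) = 8462281/65147550 ≈ 0.130 in

Q = 8462281/65147550 in ≈ 0.130 in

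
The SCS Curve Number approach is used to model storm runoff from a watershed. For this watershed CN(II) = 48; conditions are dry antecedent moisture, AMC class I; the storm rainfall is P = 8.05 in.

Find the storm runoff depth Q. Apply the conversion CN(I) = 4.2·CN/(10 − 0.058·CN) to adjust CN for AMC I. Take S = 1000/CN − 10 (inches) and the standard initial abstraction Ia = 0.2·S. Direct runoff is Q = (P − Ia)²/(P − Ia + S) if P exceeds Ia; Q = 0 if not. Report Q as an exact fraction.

Adjust CN=48 to AMC I: 4.2·48/(10 − 0.058·48) → (1008/5) ÷ (902/125) = 12600/451 ≈ 27.938
Retention S: 1000/CN − 10 with CN=27.938 → S = 1625/63 ≈ 25.794 in
Initial abstraction Ia = S/5 = (1625/63)/5 = 325/63 ≈ 5.159 in
Excess rainfall: 8.050 − 5.159 = 2.891 in; P > Ia so Q > 0
Runoff Q = (P−Ia)²/(P−Ia+S) = (2.891)²/(2.891+25.794) = 13271449/45540180 ≈ 0.291 in

Q = 13271449/45540180 in ≈ 0.291 in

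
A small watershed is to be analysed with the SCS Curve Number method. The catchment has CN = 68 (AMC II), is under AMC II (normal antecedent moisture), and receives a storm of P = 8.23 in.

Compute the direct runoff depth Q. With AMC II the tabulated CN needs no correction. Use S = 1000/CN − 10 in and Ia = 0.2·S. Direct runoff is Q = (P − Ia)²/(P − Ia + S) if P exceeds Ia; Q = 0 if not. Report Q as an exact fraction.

Q = 153536881/34664700 in ≈ 4.429 in

Average conditions: CN = 68 (no AMC adjustment).
Retention S: 1000/CN − 10 with CN=68.000 → S = 80/17 ≈ 4.706 in
Initial abstraction Ia = S/5 = (80/17)/5 = 16/17 ≈ 0.941 in
Excess rainfall: 8.230 − 0.941 = 7.289 in; P > Ia so Q > 0
Q: (12391/1700)² ÷ (20391/1700) = 153536881/34664700 in (≈ 4.429 in)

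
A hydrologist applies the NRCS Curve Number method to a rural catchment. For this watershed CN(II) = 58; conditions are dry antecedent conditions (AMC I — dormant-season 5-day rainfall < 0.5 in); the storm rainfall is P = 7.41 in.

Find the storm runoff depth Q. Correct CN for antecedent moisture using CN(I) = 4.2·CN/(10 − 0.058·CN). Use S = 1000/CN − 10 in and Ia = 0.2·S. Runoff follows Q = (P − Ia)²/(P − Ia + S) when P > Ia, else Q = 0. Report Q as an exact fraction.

Q = 131997121/178318100 in ≈ 0.740 in

Dry (AMC I): CN(I) = 4.2·58/(10 − 0.058·58) = (1218/5)/(1659/250) = 2900/79 ≈ 36.709
S = 1000/(2900/79) − 10 = 500/29 in ≈ 17.241 in
Ia = 0.2S: 0.2·17.241 = 3.448 in (exactly 100/29)
Since P=7.410 > Ia=3.448: effective rainfall P−Ia = 11489/2900 in
Q = (11489/2900)²/((11489/2900) + 500/29) = (131997121/8410000)/(61489/2900) = 131997121/178318100 in ≈ 0.740 in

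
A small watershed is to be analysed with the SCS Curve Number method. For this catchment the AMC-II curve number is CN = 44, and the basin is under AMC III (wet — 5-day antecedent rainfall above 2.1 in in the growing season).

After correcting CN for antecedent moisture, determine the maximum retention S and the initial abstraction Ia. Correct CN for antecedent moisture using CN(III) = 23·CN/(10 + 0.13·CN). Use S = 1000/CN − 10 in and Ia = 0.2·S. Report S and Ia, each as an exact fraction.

S = 1400/253 in ≈ 5.534 in; Ia = 280/253 in ≈ 1.107 in

CN(III) from CN(II)=44: (23·44)/(10 + 0.13·44) = 25300/393 ≈ 64.377
Max retention: S = 1000/(25300/393) − 10 = 1400/253 in (≈ 5.534 in)
Ia = 0.2S: 0.2·5.534 = 1.107 in (exactly 280/253)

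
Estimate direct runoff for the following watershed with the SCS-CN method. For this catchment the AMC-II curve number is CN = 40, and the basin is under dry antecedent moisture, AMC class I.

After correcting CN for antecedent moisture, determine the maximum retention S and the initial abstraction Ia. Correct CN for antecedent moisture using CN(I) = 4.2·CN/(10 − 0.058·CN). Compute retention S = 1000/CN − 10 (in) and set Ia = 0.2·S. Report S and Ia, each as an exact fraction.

Adjust CN=40 to AMC I: 4.2·40/(10 − 0.058·40) → 168 ÷ (192/25) = 175/8 ≈ 21.875
Retention S: 1000/CN − 10 with CN=21.875 → S = 250/7 ≈ 35.714 in
Ia = 0.2·(250/7) = 50/7 in ≈ 7.143 in

S = 250/7 in ≈ 35.714 in; Ia = 50/7 in ≈ 7.143 in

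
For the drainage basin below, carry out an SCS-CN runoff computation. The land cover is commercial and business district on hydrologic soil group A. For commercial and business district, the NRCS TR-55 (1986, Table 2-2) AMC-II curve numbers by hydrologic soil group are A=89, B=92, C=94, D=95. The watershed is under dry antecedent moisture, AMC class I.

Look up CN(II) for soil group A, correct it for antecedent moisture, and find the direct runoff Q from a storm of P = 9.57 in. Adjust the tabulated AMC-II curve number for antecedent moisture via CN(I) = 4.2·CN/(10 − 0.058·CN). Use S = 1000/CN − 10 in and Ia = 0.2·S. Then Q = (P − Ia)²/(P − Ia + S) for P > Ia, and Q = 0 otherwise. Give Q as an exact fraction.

NRCS table: commercial and business district, soil group A → CN(II) = 89
CN(I) from CN(II)=89: (4.2·89)/(10 − 0.058·89) = 186900/2419 ≈ 77.263
Retention S: 1000/CN − 10 with CN=77.263 → S = 5500/1869 ≈ 2.943 in
Ia = 0.2·(5500/1869) = 1100/1869 in ≈ 0.589 in
Excess rainfall: 9.570 − 0.589 = 8.981 in; P > Ia so Q > 0
Q = (1678633/186900)²/((1678633/186900) + 5500/1869) = (2817808748689/34931610000)/(2228633/186900) = 256164431699/37866500700 in ≈ 6.765 in

Q = 256164431699/37866500700 in ≈ 6.765 in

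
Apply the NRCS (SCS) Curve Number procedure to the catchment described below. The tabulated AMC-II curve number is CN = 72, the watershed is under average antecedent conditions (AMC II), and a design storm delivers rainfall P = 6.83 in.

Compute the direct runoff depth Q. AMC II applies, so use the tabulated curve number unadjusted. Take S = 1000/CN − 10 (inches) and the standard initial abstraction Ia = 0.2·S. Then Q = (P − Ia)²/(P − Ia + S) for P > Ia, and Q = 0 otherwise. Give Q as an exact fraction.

AMC II — tabulated CN = 72 applies directly.
Max retention: S = 1000/72 − 10 = 35/9 in (≈ 3.889 in)
Initial abstraction Ia = S/5 = (35/9)/5 = 7/9 ≈ 0.778 in
Since P=6.830 > Ia=0.778: effective rainfall P−Ia = 5447/900 in
Runoff Q = (P−Ia)²/(P−Ia+S) = (6.052)²/(6.052+3.889) = 29669809/8052300 ≈ 3.685 in

Q = 29669809/8052300 in ≈ 3.685 in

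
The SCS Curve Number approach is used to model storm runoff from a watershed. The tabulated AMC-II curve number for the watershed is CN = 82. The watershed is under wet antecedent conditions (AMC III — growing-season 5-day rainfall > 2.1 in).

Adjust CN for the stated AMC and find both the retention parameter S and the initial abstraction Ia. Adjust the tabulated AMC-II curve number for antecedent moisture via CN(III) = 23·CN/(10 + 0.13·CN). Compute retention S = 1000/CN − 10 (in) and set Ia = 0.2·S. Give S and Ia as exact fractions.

Adjust CN=82 to AMC III: 23·82/(10 + 0.13·82) → 1886 ÷ (1033/50) = 94300/1033 ≈ 91.288
Max retention: S = 1000/(94300/1033) − 10 = 900/943 in (≈ 0.954 in)
Ia = 0.2·(900/943) = 180/943 in ≈ 0.191 in

S = 900/943 in ≈ 0.954 in; Ia = 180/943 in ≈ 0.191 in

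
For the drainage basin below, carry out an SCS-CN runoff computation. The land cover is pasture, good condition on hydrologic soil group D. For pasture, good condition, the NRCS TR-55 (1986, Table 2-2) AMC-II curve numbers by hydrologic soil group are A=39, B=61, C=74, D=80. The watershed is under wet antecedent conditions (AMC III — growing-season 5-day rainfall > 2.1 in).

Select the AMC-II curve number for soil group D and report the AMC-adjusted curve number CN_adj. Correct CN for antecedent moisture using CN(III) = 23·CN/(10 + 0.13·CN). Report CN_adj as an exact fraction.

CN_adj = 4600/51 ≈ 90.196

NRCS table: pasture, good condition, soil group D → CN(II) = 80
Wet (AMC III): CN(III) = 23·80/(10 + 0.13·80) = 1840/(102/5) = 4600/51 ≈ 90.196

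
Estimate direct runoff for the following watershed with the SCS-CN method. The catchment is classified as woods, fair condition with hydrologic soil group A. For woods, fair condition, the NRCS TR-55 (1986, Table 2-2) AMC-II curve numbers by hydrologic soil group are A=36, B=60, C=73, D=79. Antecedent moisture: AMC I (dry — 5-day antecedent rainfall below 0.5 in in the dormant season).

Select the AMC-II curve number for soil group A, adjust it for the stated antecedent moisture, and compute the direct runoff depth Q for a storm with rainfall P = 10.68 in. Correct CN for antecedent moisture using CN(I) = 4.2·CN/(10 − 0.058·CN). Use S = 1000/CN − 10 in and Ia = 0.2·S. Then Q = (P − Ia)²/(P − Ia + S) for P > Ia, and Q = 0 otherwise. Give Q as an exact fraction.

NRCS table: woods, fair condition, soil group A → CN(II) = 36
CN(I) from CN(II)=36: (4.2·36)/(10 − 0.058·36) = 18900/989 ≈ 19.110
Max retention: S = 1000/(18900/989) − 10 = 8000/189 in (≈ 42.328 in)
Ia = 0.2·(8000/189) = 1600/189 in ≈ 8.466 in
Excess rainfall: 10.680 − 8.466 = 2.214 in; P > Ia so Q > 0
Q = (10463/4725)²/((10463/4725) + 8000/189) = (109474369/22325625)/(210463/4725) = 109474369/994437675 in ≈ 0.110 in

Q = 109474369/994437675 in ≈ 0.110 in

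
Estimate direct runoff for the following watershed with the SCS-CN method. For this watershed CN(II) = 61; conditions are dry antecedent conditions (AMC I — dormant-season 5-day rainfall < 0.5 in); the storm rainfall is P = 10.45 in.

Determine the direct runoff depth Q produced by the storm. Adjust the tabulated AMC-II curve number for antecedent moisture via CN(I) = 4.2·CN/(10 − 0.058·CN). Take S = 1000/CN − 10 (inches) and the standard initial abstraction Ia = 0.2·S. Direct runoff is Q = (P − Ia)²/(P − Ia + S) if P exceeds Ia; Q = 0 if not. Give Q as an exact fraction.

Q = 3999677049/1650295220 in ≈ 2.424 in

Adjust CN=61 to AMC I: 4.2·61/(10 − 0.058·61) → (1281/5) ÷ (3231/500) = 42700/1077 ≈ 39.647
S = 1000/(42700/1077) − 10 = 6500/427 in ≈ 15.222 in
Initial abstraction Ia = S/5 = (6500/427)/5 = 1300/427 ≈ 3.044 in
P − Ia = 10.450 − 3.044 = 63243/8540 ≈ 7.406 in (> 0, runoff occurs)
Runoff Q = (P−Ia)²/(P−Ia+S) = (7.406)²/(7.406+15.222) = 3999677049/1650295220 ≈ 2.424 in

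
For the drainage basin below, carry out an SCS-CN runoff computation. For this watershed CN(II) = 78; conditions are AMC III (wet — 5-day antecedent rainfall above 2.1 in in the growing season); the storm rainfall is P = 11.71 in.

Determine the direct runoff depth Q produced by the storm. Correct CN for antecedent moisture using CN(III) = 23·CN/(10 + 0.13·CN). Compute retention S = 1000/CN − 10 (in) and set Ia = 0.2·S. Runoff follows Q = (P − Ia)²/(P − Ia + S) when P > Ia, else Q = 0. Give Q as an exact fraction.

Q = 1057579821769/102113313900 in ≈ 10.357 in

Wet (AMC III): CN(III) = 23·78/(10 + 0.13·78) = 1794/(1007/50) = 89700/1007 ≈ 89.076
Retention S: 1000/CN − 10 with CN=89.076 → S = 1100/897 ≈ 1.226 in
Initial abstraction Ia = S/5 = (1100/897)/5 = 220/897 ≈ 0.245 in
Excess rainfall: 11.710 − 0.245 = 11.465 in; P > Ia so Q > 0
Runoff Q = (P−Ia)²/(P−Ia+S) = (11.465)²/(11.465+1.226) = 1057579821769/102113313900 ≈ 10.357 in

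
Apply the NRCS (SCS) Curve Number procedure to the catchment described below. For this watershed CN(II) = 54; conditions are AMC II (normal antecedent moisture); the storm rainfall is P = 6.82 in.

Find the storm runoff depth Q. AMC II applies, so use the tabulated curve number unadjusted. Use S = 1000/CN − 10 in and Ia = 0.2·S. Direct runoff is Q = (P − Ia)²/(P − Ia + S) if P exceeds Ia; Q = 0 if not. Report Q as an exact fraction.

Average conditions: CN = 54 (no AMC adjustment).
Max retention: S = 1000/54 − 10 = 230/27 in (≈ 8.519 in)
Ia = 0.2·(230/27) = 46/27 in ≈ 1.704 in
Since P=6.820 > Ia=1.704: effective rainfall P−Ia = 6907/1350 in
Runoff Q = (P−Ia)²/(P−Ia+S) = (5.116)²/(5.116+8.519) = 47706649/24849450 ≈ 1.920 in

Q = 47706649/24849450 in ≈ 1.920 in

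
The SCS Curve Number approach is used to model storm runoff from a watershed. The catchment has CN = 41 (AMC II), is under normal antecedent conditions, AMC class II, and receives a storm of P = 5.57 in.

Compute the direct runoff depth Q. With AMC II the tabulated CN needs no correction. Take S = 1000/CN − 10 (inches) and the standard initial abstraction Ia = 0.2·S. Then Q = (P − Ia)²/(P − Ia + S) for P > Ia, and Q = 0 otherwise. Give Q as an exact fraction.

Q = 121815369/287151700 in ≈ 0.424 in

Average conditions: CN = 41 (no AMC adjustment).
Max retention: S = 1000/41 − 10 = 590/41 in (≈ 14.390 in)
Initial abstraction Ia = S/5 = (590/41)/5 = 118/41 ≈ 2.878 in
Since P=5.570 > Ia=2.878: effective rainfall P−Ia = 11037/4100 in
Q = (11037/4100)²/((11037/4100) + 590/41) = (121815369/16810000)/(70037/4100) = 121815369/287151700 in ≈ 0.424 in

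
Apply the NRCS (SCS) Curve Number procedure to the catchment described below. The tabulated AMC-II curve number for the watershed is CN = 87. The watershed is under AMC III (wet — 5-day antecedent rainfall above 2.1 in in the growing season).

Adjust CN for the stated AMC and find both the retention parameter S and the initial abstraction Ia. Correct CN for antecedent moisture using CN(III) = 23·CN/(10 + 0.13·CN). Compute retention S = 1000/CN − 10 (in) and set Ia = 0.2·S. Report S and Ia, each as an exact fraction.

CN(III) from CN(II)=87: (23·87)/(10 + 0.13·87) = 200100/2131 ≈ 93.900
S = 1000/(200100/2131) − 10 = 1300/2001 in ≈ 0.650 in
Ia = 0.2·(1300/2001) = 260/2001 in ≈ 0.130 in

S = 1300/2001 in ≈ 0.650 in; Ia = 260/2001 in ≈ 0.130 in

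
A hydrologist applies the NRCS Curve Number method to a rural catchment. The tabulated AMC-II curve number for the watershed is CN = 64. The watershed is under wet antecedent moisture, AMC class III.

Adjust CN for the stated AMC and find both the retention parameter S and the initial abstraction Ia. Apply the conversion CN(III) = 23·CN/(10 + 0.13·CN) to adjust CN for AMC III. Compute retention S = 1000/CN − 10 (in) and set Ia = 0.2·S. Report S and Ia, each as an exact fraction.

Adjust CN=64 to AMC III: 23·64/(10 + 0.13·64) → 1472 ÷ (458/25) = 18400/229 ≈ 80.349
Retention S: 1000/CN − 10 with CN=80.349 → S = 225/92 ≈ 2.446 in
Ia = 0.2·(225/92) = 45/92 in ≈ 0.489 in

S = 225/92 in ≈ 2.446 in; Ia = 45/92 in ≈ 0.489 in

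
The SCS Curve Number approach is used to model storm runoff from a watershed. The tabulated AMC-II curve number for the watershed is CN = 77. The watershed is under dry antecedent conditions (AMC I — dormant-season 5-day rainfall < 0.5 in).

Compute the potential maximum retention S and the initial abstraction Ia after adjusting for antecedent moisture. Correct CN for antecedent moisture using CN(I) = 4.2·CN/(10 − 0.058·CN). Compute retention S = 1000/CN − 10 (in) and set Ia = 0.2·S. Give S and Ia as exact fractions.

S = 11500/1617 in ≈ 7.112 in; Ia = 2300/1617 in ≈ 1.422 in

Adjust CN=77 to AMC I: 4.2·77/(10 − 0.058·77) → (1617/5) ÷ (2767/500) = 161700/2767 ≈ 58.439
Max retention: S = 1000/(161700/2767) − 10 = 11500/1617 in (≈ 7.112 in)
Initial abstraction Ia = S/5 = (11500/1617)/5 = 2300/1617 ≈ 1.422 in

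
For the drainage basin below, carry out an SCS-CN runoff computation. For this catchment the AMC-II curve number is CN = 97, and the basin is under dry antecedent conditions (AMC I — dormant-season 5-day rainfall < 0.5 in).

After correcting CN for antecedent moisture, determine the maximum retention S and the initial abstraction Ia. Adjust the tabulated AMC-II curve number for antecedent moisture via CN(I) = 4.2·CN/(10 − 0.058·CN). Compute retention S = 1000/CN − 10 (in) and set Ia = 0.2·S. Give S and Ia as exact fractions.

S = 500/679 in ≈ 0.736 in; Ia = 100/679 in ≈ 0.147 in

Dry (AMC I): CN(I) = 4.2·97/(10 − 0.058·97) = (2037/5)/(2187/500) = 67900/729 ≈ 93.141
Retention S: 1000/CN − 10 with CN=93.141 → S = 500/679 ≈ 0.736 in
Ia = 0.2·(500/679) = 100/679 in ≈ 0.147 in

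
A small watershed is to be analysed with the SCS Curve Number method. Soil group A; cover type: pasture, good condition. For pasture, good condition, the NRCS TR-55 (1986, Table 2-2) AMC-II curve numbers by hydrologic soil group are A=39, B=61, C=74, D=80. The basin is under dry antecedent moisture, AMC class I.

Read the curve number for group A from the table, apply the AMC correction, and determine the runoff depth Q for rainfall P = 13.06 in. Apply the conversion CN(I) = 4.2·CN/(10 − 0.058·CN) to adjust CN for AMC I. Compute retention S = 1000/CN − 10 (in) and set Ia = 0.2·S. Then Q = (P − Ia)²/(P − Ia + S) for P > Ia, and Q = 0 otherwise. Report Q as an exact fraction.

NRCS table: pasture, good condition, soil group A → CN(II) = 39
Adjust CN=39 to AMC I: 4.2·39/(10 − 0.058·39) → (819/5) ÷ (3869/500) = 81900/3869 ≈ 21.168
Max retention: S = 1000/(81900/3869) − 10 = 30500/819 in (≈ 37.241 in)
Ia = 0.2·(30500/819) = 6100/819 in ≈ 7.448 in
P − Ia = 13.060 − 7.448 = 229807/40950 ≈ 5.612 in (> 0, runoff occurs)
Runoff Q = (P−Ia)²/(P−Ia+S) = (5.612)²/(5.612+37.241) = 52811257249/71859346650 ≈ 0.735 in

Q = 52811257249/71859346650 in ≈ 0.735 in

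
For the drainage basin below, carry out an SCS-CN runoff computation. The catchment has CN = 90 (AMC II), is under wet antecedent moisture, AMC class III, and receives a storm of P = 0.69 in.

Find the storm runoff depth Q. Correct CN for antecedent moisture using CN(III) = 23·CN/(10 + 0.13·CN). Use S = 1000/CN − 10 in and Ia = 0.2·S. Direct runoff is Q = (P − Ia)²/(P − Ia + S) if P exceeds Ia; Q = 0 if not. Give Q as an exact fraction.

Q = 150872089/461258100 in ≈ 0.327 in

Adjust CN=90 to AMC III: 23·90/(10 + 0.13·90) → 2070 ÷ (217/10) = 20700/217 ≈ 95.392
S = 1000/(20700/217) − 10 = 100/207 in ≈ 0.483 in
Ia = 0.2·(100/207) = 20/207 in ≈ 0.097 in
P − Ia = 0.690 − 0.097 = 12283/20700 ≈ 0.593 in (> 0, runoff occurs)
Runoff Q = (P−Ia)²/(P−Ia+S) = (0.593)²/(0.593+0.483) = 150872089/461258100 ≈ 0.327 in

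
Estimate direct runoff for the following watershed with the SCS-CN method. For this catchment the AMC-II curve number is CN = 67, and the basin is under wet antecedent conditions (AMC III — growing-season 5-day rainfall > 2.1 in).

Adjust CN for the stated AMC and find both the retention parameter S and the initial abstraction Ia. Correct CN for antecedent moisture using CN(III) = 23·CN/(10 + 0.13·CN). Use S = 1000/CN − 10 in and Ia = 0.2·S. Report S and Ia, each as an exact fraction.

S = 3300/1541 in ≈ 2.141 in; Ia = 660/1541 in ≈ 0.428 in

Adjust CN=67 to AMC III: 23·67/(10 + 0.13·67) → 1541 ÷ (1871/100) = 154100/1871 ≈ 82.362
Max retention: S = 1000/(154100/1871) − 10 = 3300/1541 in (≈ 2.141 in)
Ia = 0.2·(3300/1541) = 660/1541 in ≈ 0.428 in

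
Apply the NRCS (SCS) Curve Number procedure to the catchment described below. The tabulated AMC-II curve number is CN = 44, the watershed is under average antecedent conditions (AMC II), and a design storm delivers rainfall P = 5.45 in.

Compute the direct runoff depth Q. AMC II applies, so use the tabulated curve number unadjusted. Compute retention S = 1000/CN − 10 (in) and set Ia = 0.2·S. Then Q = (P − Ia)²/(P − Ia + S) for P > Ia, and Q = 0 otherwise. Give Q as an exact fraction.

CN(II) = 44; AMC II needs no correction.
Retention S: 1000/CN − 10 with CN=44.000 → S = 140/11 ≈ 12.727 in
Ia = 0.2·(140/11) = 28/11 in ≈ 2.545 in
P − Ia = 5.450 − 2.545 = 639/220 ≈ 2.905 in (> 0, runoff occurs)
Q: (639/220)² ÷ (3439/220) = 408321/756580 in (≈ 0.540 in)

Q = 408321/756580 in ≈ 0.540 in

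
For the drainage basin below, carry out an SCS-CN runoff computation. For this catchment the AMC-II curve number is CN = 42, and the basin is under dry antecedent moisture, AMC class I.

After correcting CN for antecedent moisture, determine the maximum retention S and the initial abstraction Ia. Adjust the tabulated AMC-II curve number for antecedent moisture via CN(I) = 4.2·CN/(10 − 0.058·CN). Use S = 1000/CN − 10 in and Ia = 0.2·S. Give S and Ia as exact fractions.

Adjust CN=42 to AMC I: 4.2·42/(10 − 0.058·42) → (882/5) ÷ (1891/250) = 44100/1891 ≈ 23.321
Max retention: S = 1000/(44100/1891) − 10 = 14500/441 in (≈ 32.880 in)
Ia = 0.2·(14500/441) = 2900/441 in ≈ 6.576 in

S = 14500/441 in ≈ 32.880 in; Ia = 2900/441 in ≈ 6.576 in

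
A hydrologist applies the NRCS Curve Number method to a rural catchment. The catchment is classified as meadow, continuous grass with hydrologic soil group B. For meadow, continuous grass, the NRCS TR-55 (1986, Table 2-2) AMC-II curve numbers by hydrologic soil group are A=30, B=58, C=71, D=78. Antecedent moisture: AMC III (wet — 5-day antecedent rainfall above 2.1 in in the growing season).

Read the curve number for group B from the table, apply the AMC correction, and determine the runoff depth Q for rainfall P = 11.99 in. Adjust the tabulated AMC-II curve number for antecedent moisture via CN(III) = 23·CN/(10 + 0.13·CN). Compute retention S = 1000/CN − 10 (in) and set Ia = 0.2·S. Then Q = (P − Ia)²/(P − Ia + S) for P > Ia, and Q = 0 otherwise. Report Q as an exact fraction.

NRCS table: meadow, continuous grass, soil group B → CN(II) = 58
Adjust CN=58 to AMC III: 23·58/(10 + 0.13·58) → 1334 ÷ (877/50) = 66700/877 ≈ 76.055
Retention S: 1000/CN − 10 with CN=76.055 → S = 2100/667 ≈ 3.148 in
Ia = 0.2·(2100/667) = 420/667 in ≈ 0.630 in
Since P=11.990 > Ia=0.630: effective rainfall P−Ia = 757733/66700 in
Q = (757733/66700)²/((757733/66700) + 2100/667) = (574159299289/4448890000)/(967733/66700) = 574159299289/64547791100 in ≈ 8.895 in

Q = 574159299289/64547791100 in ≈ 8.895 in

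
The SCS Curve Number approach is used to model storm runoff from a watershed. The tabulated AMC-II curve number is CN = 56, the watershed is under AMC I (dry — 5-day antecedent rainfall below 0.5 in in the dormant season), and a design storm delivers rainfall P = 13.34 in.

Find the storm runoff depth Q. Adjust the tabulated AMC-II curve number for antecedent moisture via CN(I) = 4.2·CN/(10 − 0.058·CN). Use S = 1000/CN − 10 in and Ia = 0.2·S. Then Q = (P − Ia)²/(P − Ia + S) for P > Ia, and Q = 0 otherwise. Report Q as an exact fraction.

CN(I) from CN(II)=56: (4.2·56)/(10 − 0.058·56) = 7350/211 ≈ 34.834
Retention S: 1000/CN − 10 with CN=34.834 → S = 2750/147 ≈ 18.707 in
Ia = 0.2S: 0.2·18.707 = 3.741 in (exactly 550/147)
P − Ia = 13.340 − 3.741 = 70549/7350 ≈ 9.599 in (> 0, runoff occurs)
Q: (70549/7350)² ÷ (208049/7350) = 4977161401/1529160150 in (≈ 3.255 in)

Q = 4977161401/1529160150 in ≈ 3.255 in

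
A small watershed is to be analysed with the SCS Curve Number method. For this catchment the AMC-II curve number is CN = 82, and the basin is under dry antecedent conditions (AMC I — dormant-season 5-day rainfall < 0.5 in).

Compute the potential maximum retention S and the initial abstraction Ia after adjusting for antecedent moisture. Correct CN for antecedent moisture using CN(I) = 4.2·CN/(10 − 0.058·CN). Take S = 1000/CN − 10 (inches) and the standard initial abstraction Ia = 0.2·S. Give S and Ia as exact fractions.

Adjust CN=82 to AMC I: 4.2·82/(10 − 0.058·82) → (1722/5) ÷ (1311/250) = 28700/437 ≈ 65.675
Retention S: 1000/CN − 10 with CN=65.675 → S = 1500/287 ≈ 5.226 in
Initial abstraction Ia = S/5 = (1500/287)/5 = 300/287 ≈ 1.045 in

S = 1500/287 in ≈ 5.226 in; Ia = 300/287 in ≈ 1.045 in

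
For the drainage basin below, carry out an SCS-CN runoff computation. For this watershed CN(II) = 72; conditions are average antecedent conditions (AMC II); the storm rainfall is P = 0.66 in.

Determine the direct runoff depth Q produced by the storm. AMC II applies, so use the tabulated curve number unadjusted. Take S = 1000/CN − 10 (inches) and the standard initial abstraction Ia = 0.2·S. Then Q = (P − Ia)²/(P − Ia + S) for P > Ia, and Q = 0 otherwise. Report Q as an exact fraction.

Q = 0 in ≈ 0.000 in

Average conditions: CN = 72 (no AMC adjustment).
Max retention: S = 1000/72 − 10 = 35/9 in (≈ 3.889 in)
Ia = 0.2·(35/9) = 7/9 in ≈ 0.778 in
P = 0.660 ≤ Ia = 0.778 in: entire storm abstracted, Q = 0.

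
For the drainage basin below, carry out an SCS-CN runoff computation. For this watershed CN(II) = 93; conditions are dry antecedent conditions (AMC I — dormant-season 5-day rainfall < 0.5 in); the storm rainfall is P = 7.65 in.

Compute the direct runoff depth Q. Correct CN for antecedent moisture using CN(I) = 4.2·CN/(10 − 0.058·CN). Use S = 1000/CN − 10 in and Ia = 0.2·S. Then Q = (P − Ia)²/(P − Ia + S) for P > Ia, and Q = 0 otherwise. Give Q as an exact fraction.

Q = 1655431969/282833460 in ≈ 5.853 in

Adjust CN=93 to AMC I: 4.2·93/(10 − 0.058·93) → (1953/5) ÷ (2303/500) = 27900/329 ≈ 84.802
Retention S: 1000/CN − 10 with CN=84.802 → S = 500/279 ≈ 1.792 in
Ia = 0.2·(500/279) = 100/279 in ≈ 0.358 in
P − Ia = 7.650 − 0.358 = 40687/5580 ≈ 7.292 in (> 0, runoff occurs)
Runoff Q = (P−Ia)²/(P−Ia+S) = (7.292)²/(7.292+1.792) = 1655431969/282833460 ≈ 5.853 in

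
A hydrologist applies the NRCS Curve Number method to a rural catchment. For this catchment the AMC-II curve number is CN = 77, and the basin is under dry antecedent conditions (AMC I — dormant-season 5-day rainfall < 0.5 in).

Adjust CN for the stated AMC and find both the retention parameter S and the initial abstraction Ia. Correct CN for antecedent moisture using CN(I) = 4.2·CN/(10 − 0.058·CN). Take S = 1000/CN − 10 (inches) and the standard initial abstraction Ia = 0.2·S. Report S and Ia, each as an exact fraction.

S = 11500/1617 in ≈ 7.112 in; Ia = 2300/1617 in ≈ 1.422 in

Dry (AMC I): CN(I) = 4.2·77/(10 − 0.058·77) = (1617/5)/(2767/500) = 161700/2767 ≈ 58.439
Retention S: 1000/CN − 10 with CN=58.439 → S = 11500/1617 ≈ 7.112 in
Ia = 0.2·(11500/1617) = 2300/1617 in ≈ 1.422 in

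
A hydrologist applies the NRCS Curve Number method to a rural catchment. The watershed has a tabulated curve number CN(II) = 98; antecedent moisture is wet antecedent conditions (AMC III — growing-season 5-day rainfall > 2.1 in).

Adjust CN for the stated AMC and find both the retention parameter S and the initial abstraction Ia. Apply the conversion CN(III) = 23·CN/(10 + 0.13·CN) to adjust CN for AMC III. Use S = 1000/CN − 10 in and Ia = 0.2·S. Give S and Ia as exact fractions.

Adjust CN=98 to AMC III: 23·98/(10 + 0.13·98) → 2254 ÷ (1137/50) = 112700/1137 ≈ 99.120
S = 1000/(112700/1137) − 10 = 100/1127 in ≈ 0.089 in
Ia = 0.2·(100/1127) = 20/1127 in ≈ 0.018 in

S = 100/1127 in ≈ 0.089 in; Ia = 20/1127 in ≈ 0.018 in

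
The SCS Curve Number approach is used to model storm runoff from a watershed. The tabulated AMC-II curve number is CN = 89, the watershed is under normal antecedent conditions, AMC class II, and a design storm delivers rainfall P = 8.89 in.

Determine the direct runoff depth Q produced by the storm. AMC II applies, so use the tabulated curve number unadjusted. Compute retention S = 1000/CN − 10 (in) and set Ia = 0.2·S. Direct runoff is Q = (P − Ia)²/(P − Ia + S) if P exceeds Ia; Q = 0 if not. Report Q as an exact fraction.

Q = 5916840241/782496900 in ≈ 7.561 in

CN(II) = 89; AMC II needs no correction.
Retention S: 1000/CN − 10 with CN=89.000 → S = 110/89 ≈ 1.236 in
Ia = 0.2·(110/89) = 22/89 in ≈ 0.247 in
P − Ia = 8.890 − 0.247 = 76921/8900 ≈ 8.643 in (> 0, runoff occurs)
Runoff Q = (P−Ia)²/(P−Ia+S) = (8.643)²/(8.643+1.236) = 5916840241/782496900 ≈ 7.561 in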